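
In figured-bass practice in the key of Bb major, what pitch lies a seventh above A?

G

Counting 6 letter steps above A lands on G; in Bb major, that letter is G.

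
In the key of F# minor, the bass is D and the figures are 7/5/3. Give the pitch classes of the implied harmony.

D, F#, A, C#

A third above D in this key is F#.
A fifth above D in this key is A.
A seventh above D in this key is C#.
Together with the bass D, this spells D major seventh in root position.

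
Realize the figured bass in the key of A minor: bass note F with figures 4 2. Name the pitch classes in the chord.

F, G, B, D

The written figures 4 2 are shorthand for 6/4/2: the 6 is implied.
A second above F in this key is G.
A fourth above F in this key is B.
A sixth above F in this key is D.
Together with the bass F, this spells G dominant seventh in third inversion.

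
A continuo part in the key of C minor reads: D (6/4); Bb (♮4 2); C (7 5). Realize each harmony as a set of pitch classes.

D (6/4): D, G, Bb.
Bb (6/♮4/2): Bb, C, E, G.
C (7/5/3): C, Eb, G, Bb.

D, G, Bb | Bb, C, E, G | C, Eb, G, Bb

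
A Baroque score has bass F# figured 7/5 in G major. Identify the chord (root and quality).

F# half-diminished seventh

The figures 7/5 indicate a seventh chord in root position.
In root position the bass is the root, so the root is F#.
The chord tones are F#, A, C, E, giving F# half-diminished seventh.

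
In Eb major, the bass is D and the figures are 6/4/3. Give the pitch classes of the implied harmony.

A third above D in this key is F.
A fourth above D in this key is G.
A sixth above D in this key is Bb.
Together with the bass D, this spells G minor seventh in second inversion.

D, F, G, Bb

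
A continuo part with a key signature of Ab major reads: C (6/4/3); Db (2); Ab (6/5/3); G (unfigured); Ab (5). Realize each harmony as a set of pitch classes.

C, Eb, F, Ab | Db, Eb, G, Bb | Ab, C, Eb, F | G, Bb, Db | Ab, C, Eb

C (6/4/3): C, Eb, F, Ab.
Db (6/4/2): Db, Eb, G, Bb.
Ab (6/5/3): Ab, C, Eb, F.
G (5/3): G, Bb, Db.
Ab (5/3): Ab, C, Eb.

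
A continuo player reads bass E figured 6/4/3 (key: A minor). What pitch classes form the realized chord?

A third above E in this key is G.
A fourth above E in this key is A.
A sixth above E in this key is C.
Together with the bass E, this spells A minor seventh in second inversion.

E, G, A, C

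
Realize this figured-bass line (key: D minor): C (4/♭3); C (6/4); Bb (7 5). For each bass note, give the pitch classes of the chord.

C (6/4/b3): C, Eb, F, A.
C (6/4): C, F, A.
Bb (7/5/3): Bb, D, F, A.

C, Eb, F, A | C, F, A | Bb, D, F, A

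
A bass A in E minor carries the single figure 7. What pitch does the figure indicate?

Counting 6 letter steps above A lands on G; in E minor, that letter is G.

G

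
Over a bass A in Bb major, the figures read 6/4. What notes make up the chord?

A, D, F

A fourth above A in this key is D.
A sixth above A in this key is F.
Together with the bass A, this spells D minor in second inversion.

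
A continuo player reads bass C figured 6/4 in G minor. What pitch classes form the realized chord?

C, F, A

A fourth above C in this key is F.
A sixth above C in this key is A.
Together with the bass C, this spells F major in second inversion.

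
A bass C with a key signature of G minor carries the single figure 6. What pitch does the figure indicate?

Counting 5 letter steps above C lands on A; in G minor, that letter is A.

A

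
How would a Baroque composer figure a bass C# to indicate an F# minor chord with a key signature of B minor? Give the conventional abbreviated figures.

6/4

C# is the fifth of F# minor, so the chord is in second inversion.
A triad in second inversion is figured 6/4, conventionally abbreviated 6/4.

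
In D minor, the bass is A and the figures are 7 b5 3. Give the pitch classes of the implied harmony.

A third above A in this key is C.
A fifth above A in this key is E, lowered to Eb by the flat.
A seventh above A in this key is G.
Together with the bass A, this spells A half-diminished seventh in root position.

A, C, Eb, G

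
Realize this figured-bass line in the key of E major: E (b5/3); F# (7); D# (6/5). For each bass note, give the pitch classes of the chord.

E (b5/3): E, G#, Bb.
F# (7/5/3): F#, A, C#, E.
D# (6/5/3): D#, F#, A, B.

E, G#, Bb | F#, A, C#, E | D#, F#, A, B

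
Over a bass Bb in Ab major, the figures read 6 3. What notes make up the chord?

Bb, Db, G

A third above Bb in this key is Db.
A sixth above Bb in this key is G.
Together with the bass Bb, this spells G diminished in first inversion.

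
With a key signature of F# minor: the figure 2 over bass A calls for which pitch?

B

Counting 1 letter step above A lands on B; in F# minor, that letter is B.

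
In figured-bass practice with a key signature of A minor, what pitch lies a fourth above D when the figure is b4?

Counting 3 letter steps above D lands on G; in A minor, that letter is G.
The b4 figure lowers it a semitone, giving Gb.

Gb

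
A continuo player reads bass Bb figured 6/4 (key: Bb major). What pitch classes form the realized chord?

Bb, Eb, G

A fourth above Bb in this key is Eb.
A sixth above Bb in this key is G.
Together with the bass Bb, this spells Eb major in second inversion.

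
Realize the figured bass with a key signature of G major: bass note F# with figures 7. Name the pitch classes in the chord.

The written figures 7 are shorthand for 7/5/3: the 5/3 are implied.
A third above F# in this key is A.
A fifth above F# in this key is C.
A seventh above F# in this key is E.
Together with the bass F#, this spells F# half-diminished seventh in root position.

F#, A, C, E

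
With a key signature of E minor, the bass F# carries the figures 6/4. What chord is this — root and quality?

The figures 6/4 indicate a triad in second inversion.
In second inversion the root lies a fourth above the bass: a fourth above F# in E minor is B.
The chord tones are F#, B, D, giving B minor.

B minor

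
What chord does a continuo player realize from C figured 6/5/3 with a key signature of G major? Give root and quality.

The figures 6/5/3 indicate a seventh chord in first inversion.
In first inversion the root lies a sixth above the bass: a sixth above C in G major is A.
The chord tones are C, E, G, A, giving A minor seventh.

A minor seventh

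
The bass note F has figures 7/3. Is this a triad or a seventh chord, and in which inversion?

7/3 is shorthand for 7/5/3.
Intervals of 7/5/3 above the bass form a seventh chord; the bass is the root, so this is root position.

seventh chord, root position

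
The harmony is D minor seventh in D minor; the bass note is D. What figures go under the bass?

7

D is the root of D minor seventh, so the chord is in root position.
A seventh chord in root position is figured 7/5/3, conventionally abbreviated 7.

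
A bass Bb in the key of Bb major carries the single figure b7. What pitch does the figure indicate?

Ab

Counting 6 letter steps above Bb lands on A; in Bb major, that letter is A.
The b7 figure lowers it a semitone, giving Ab.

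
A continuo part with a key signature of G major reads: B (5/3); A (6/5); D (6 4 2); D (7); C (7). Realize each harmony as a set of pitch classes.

B (5/3): B, D, F#.
A (6/5/3): A, C, E, F#.
D (6/4/2): D, E, G, B.
D (7/5/3): D, F#, A, C.
C (7/5/3): C, E, G, B.

B, D, F# | A, C, E, F# | D, E, G, B | D, F#, A, C | C, E, G, B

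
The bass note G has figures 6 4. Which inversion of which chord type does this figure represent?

Intervals of 6/4 above the bass form a triad; the bass is the fifth, so this is second inversion.

triad, second inversion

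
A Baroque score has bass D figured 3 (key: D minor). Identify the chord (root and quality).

The figures 3 indicate a triad in root position.
In root position the bass is the root, so the root is D.
The chord tones are D, F, A, giving D minor.

D minor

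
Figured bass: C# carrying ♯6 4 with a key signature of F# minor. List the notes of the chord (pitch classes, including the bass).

C#, F#, A#

A fourth above C# in this key is F#.
A sixth above C# in this key is A, raised to A# by the sharp.
Together with the bass C#, this spells F# major in second inversion.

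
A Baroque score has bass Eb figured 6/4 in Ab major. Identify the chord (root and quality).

The figures 6/4 indicate a triad in second inversion.
In second inversion the root lies a fourth above the bass: a fourth above Eb in Ab major is Ab.
The chord tones are Eb, Ab, C, giving Ab major.

Ab major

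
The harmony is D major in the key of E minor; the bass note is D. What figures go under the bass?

no figures

D is the root of D major, so the chord is in root position.
A triad in root position is figured 5/3, conventionally abbreviated (no figures — root-position triad).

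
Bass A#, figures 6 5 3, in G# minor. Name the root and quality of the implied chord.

The figures 6 5 3 indicate a seventh chord in first inversion.
In first inversion the root lies a sixth above the bass: a sixth above A# in G# minor is F#.
The chord tones are A#, C#, E, F#, giving F# dominant seventh.

F# dominant seventh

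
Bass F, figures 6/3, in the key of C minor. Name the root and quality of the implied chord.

D diminished

The figures 6/3 indicate a triad in first inversion.
In first inversion the root lies a sixth above the bass: a sixth above F in C minor is D.
The chord tones are F, Ab, D, giving D diminished.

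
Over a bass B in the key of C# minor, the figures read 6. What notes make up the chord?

The written figures 6 are shorthand for 6/3: the 3 is implied.
A third above B in this key is D#.
A sixth above B in this key is G#.
Together with the bass B, this spells G# minor in first inversion.

B, D#, G#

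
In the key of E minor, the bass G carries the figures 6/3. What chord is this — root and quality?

The figures 6/3 indicate a triad in first inversion.
In first inversion the root lies a sixth above the bass: a sixth above G in E minor is E.
The chord tones are G, B, E, giving E minor.

E minor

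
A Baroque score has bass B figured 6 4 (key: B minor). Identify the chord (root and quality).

The figures 6 4 indicate a triad in second inversion.
In second inversion the root lies a fourth above the bass: a fourth above B in B minor is E.
The chord tones are B, E, G, giving E minor.

E minor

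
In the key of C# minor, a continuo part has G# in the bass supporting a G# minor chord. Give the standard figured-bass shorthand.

G# is the root of G# minor, so the chord is in root position.
A triad in root position is figured 5/3, conventionally abbreviated (no figures — root-position triad).

no figures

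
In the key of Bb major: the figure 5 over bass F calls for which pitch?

Counting 4 letter steps above F lands on C; in Bb major, that letter is C.

C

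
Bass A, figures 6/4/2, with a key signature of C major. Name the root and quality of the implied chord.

B half-diminished seventh

The figures 6/4/2 indicate a seventh chord in third inversion.
In third inversion the root lies a second above the bass: a second above A in C major is B.
The chord tones are A, B, D, F, giving B half-diminished seventh.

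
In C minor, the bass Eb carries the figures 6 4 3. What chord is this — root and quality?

Ab major seventh

The figures 6 4 3 indicate a seventh chord in second inversion.
In second inversion the root lies a fourth above the bass: a fourth above Eb in C minor is Ab.
The chord tones are Eb, G, Ab, C, giving Ab major seventh.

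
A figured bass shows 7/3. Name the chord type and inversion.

7/3 is shorthand for 7/5/3.
Intervals of 7/5/3 above the bass form a seventh chord; the bass is the root, so this is root position.

seventh chord, root position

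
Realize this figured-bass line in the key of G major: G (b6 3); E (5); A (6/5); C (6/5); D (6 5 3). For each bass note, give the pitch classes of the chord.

G (b6/3): G, B, Eb.
E (5/3): E, G, B.
A (6/5/3): A, C, E, F#.
C (6/5/3): C, E, G, A.
D (6/5/3): D, F#, A, B.

G, B, Eb | E, G, B | A, C, E, F# | C, E, G, A | D, F#, A, B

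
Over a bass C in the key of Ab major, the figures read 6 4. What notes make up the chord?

C, F, Ab

A fourth above C in this key is F.
A sixth above C in this key is Ab.
Together with the bass C, this spells F minor in second inversion.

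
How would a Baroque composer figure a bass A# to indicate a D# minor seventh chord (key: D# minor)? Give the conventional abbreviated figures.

A# is the fifth of D# minor seventh, so the chord is in second inversion.
A seventh chord in second inversion is figured 6/4/3, conventionally abbreviated 4/3.

4/3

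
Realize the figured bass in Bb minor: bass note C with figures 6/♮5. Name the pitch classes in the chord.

The written figures 6/♮5 are shorthand for 6/5/3: the 3 is implied.
A third above C in this key is Eb.
A fifth above C in this key is Gb, made natural (G) by the ♮ figure.
A sixth above C in this key is Ab.
Together with the bass C, this spells Ab major seventh in first inversion.

C, Eb, G, Ab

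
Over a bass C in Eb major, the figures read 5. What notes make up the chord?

C, Eb, G

The written figures 5 are shorthand for 5/3: the 3 is implied.
A third above C in this key is Eb.
A fifth above C in this key is G.
Together with the bass C, this spells C minor in root position.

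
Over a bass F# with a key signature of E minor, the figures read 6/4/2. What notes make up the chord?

A second above F# in this key is G.
A fourth above F# in this key is B.
A sixth above F# in this key is D.
Together with the bass F#, this spells G major seventh in third inversion.

F#, G, B, D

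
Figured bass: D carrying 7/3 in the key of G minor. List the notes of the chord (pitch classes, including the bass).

D, F, A, C

The written figures 7/3 are shorthand for 7/5/3: the 5 is implied.
A third above D in this key is F.
A fifth above D in this key is A.
A seventh above D in this key is C.
Together with the bass D, this spells D minor seventh in root position.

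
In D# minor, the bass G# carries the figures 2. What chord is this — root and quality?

A# minor seventh

The figures 2 indicate a seventh chord in third inversion.
In third inversion the root lies a second above the bass: a second above G# in D# minor is A#.
The chord tones are G#, A#, C#, E#, giving A# minor seventh.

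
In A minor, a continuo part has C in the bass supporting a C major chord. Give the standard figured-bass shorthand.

C is the root of C major, so the chord is in root position.
A triad in root position is figured 5/3, conventionally abbreviated (no figures — root-position triad).

no figures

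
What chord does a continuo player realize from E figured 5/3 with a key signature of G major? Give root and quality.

The figures 5/3 indicate a triad in root position.
In root position the bass is the root, so the root is E.
The chord tones are E, G, B, giving E minor.

E minor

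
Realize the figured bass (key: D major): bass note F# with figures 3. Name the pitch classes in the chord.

The written figures 3 are shorthand for 5/3: the 5 is implied.
A third above F# in this key is A.
A fifth above F# in this key is C#.
Together with the bass F#, this spells F# minor in root position.

F#, A, C#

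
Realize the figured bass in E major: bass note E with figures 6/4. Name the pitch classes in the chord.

E, A, C#

A fourth above E in this key is A.
A sixth above E in this key is C#.
Together with the bass E, this spells A major in second inversion.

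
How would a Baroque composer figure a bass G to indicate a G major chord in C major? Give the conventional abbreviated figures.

G is the root of G major, so the chord is in root position.
A triad in root position is figured 5/3, conventionally abbreviated (no figures — root-position triad).

no figures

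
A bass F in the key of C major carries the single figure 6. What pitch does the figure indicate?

Counting 5 letter steps above F lands on D; in C major, that letter is D.

D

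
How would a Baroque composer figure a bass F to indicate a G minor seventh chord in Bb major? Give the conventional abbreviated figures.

F is the seventh of G minor seventh, so the chord is in third inversion.
A seventh chord in third inversion is figured 6/4/2, conventionally abbreviated 4/2.

4/2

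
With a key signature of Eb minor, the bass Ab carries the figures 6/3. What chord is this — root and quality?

The figures 6/3 indicate a triad in first inversion.
In first inversion the root lies a sixth above the bass: a sixth above Ab in Eb minor is F.
The chord tones are Ab, Cb, F, giving F diminished.

F diminished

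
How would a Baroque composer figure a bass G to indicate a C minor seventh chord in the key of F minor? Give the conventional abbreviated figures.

4/3

G is the fifth of C minor seventh, so the chord is in second inversion.
A seventh chord in second inversion is figured 6/4/3, conventionally abbreviated 4/3.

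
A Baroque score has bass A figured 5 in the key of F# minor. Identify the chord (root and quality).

A major

The figures 5 indicate a triad in root position.
In root position the bass is the root, so the root is A.
The chord tones are A, C#, E, giving A major.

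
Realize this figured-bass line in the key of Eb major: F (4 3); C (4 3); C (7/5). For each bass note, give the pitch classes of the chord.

F (6/4/3): F, Ab, Bb, D.
C (6/4/3): C, Eb, F, Ab.
C (7/5/3): C, Eb, G, Bb.

F, Ab, Bb, D | C, Eb, F, Ab | C, Eb, G, Bb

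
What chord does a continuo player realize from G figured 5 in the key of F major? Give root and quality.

The figures 5 indicate a triad in root position.
In root position the bass is the root, so the root is G.
The chord tones are G, Bb, D, giving G minor.

G minor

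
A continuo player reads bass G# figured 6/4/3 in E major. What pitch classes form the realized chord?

G#, B, C#, E

A third above G# in this key is B.
A fourth above G# in this key is C#.
A sixth above G# in this key is E.
Together with the bass G#, this spells C# minor seventh in second inversion.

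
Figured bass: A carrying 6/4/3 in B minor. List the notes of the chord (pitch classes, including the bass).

A third above A in this key is C#.
A fourth above A in this key is D.
A sixth above A in this key is F#.
Together with the bass A, this spells D major seventh in second inversion.

A, C#, D, F#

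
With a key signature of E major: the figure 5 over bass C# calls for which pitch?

Counting 4 letter steps above C# lands on G; in E major, that letter is G#.

G#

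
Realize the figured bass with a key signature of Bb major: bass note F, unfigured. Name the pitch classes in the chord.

F, A, C

An unfigured bass implies 5/3.
A third above F in this key is A.
A fifth above F in this key is C.
Together with the bass F, this spells F major in root position.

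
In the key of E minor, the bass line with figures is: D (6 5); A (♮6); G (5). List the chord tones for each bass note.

D (6/5/3): D, F#, A, B.
A (♮6/3): A, C, F.
G (5/3): G, B, D.

D, F#, A, B | A, C, F | G, B, D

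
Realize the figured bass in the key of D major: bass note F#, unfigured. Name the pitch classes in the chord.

An unfigured bass implies 5/3.
A third above F# in this key is A.
A fifth above F# in this key is C#.
Together with the bass F#, this spells F# minor in root position.

F#, A, C#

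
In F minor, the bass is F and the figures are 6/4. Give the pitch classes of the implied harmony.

A fourth above F in this key is Bb.
A sixth above F in this key is Db.
Together with the bass F, this spells Bb minor in second inversion.

F, Bb, Db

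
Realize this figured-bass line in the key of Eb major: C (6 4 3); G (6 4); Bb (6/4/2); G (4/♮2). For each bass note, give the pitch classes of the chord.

C, Eb, F, Ab | G, C, Eb | Bb, C, Eb, G | G, A, C, Eb

C (6/4/3): C, Eb, F, Ab.
G (6/4): G, C, Eb.
Bb (6/4/2): Bb, C, Eb, G.
G (6/4/♮2): G, A, C, Eb.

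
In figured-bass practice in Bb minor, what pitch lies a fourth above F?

Counting 3 letter steps above F lands on B; in Bb minor, that letter is Bb.

Bb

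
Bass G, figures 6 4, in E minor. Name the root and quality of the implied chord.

C major

The figures 6 4 indicate a triad in second inversion.
In second inversion the root lies a fourth above the bass: a fourth above G in E minor is C.
The chord tones are G, C, E, giving C major.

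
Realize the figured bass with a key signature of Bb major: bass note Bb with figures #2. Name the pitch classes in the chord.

Bb, C#, Eb, G

The written figures #2 are shorthand for 6/4/2: the 6/4 are implied.
A second above Bb in this key is C, raised to C# by the sharp.
A fourth above Bb in this key is Eb.
A sixth above Bb in this key is G.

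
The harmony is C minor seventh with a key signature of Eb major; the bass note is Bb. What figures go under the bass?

4/2

Bb is the seventh of C minor seventh, so the chord is in third inversion.
A seventh chord in third inversion is figured 6/4/2, conventionally abbreviated 4/2.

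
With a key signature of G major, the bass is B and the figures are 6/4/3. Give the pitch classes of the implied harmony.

B, D, E, G

A third above B in this key is D.
A fourth above B in this key is E.
A sixth above B in this key is G.
Together with the bass B, this spells E minor seventh in second inversion.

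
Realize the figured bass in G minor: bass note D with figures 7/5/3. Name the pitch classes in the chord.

D, F, A, C

A third above D in this key is F.
A fifth above D in this key is A.
A seventh above D in this key is C.
Together with the bass D, this spells D minor seventh in root position.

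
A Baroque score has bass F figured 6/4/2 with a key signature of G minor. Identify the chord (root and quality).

G minor seventh

The figures 6/4/2 indicate a seventh chord in third inversion.
In third inversion the root lies a second above the bass: a second above F in G minor is G.
The chord tones are F, G, Bb, D, giving G minor seventh.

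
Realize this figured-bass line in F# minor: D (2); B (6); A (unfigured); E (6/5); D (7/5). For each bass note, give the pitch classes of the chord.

D, E, G#, B | B, D, G# | A, C#, E | E, G#, B, C# | D, F#, A, C#

D (6/4/2): D, E, G#, B.
B (6/3): B, D, G#.
A (5/3): A, C#, E.
E (6/5/3): E, G#, B, C#.
D (7/5/3): D, F#, A, C#.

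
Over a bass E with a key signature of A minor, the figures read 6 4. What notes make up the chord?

E, A, C

A fourth above E in this key is A.
A sixth above E in this key is C.
Together with the bass E, this spells A minor in second inversion.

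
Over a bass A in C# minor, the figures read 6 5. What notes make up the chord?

The written figures 6 5 are shorthand for 6/5/3: the 3 is implied.
A third above A in this key is C#.
A fifth above A in this key is E.
A sixth above A in this key is F#.
Together with the bass A, this spells F# minor seventh in first inversion.

A, C#, E, F#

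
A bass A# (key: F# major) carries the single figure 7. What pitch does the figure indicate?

Counting 6 letter steps above A# lands on G; in F# major, that letter is G#.

G#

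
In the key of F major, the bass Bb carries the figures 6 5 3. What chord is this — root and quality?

The figures 6 5 3 indicate a seventh chord in first inversion.
In first inversion the root lies a sixth above the bass: a sixth above Bb in F major is G.
The chord tones are Bb, D, F, G, giving G minor seventh.

G minor seventh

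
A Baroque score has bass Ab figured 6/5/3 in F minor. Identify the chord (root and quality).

F minor seventh

The figures 6/5/3 indicate a seventh chord in first inversion.
In first inversion the root lies a sixth above the bass: a sixth above Ab in F minor is F.
The chord tones are Ab, C, Eb, F, giving F minor seventh.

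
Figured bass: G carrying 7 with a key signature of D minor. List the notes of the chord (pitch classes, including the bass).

The written figures 7 are shorthand for 7/5/3: the 5/3 are implied.
A third above G in this key is Bb.
A fifth above G in this key is D.
A seventh above G in this key is F.
Together with the bass G, this spells G minor seventh in root position.

G, Bb, D, F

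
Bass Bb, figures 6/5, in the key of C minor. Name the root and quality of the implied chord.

The figures 6/5 indicate a seventh chord in first inversion.
In first inversion the root lies a sixth above the bass: a sixth above Bb in C minor is G.
The chord tones are Bb, D, F, G, giving G minor seventh.

G minor seventh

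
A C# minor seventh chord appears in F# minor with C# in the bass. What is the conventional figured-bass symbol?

C# is the root of C# minor seventh, so the chord is in root position.
A seventh chord in root position is figured 7/5/3, conventionally abbreviated 7.

7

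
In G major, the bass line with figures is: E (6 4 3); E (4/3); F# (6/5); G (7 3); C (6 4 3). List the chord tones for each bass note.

E (6/4/3): E, G, A, C.
E (6/4/3): E, G, A, C.
F# (6/5/3): F#, A, C, D.
G (7/5/3): G, B, D, F#.
C (6/4/3): C, E, F#, A.

E, G, A, C | E, G, A, C | F#, A, C, D | G, B, D, F# | C, E, F#, A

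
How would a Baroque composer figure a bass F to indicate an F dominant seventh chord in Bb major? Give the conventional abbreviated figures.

F is the root of F dominant seventh, so the chord is in root position.
A seventh chord in root position is figured 7/5/3, conventionally abbreviated 7.

7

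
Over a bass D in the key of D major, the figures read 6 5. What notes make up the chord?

The written figures 6 5 are shorthand for 6/5/3: the 3 is implied.
A third above D in this key is F#.
A fifth above D in this key is A.
A sixth above D in this key is B.
Together with the bass D, this spells B minor seventh in first inversion.

D, F#, A, B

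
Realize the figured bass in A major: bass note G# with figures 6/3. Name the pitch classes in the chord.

G#, B, E

A third above G# in this key is B.
A sixth above G# in this key is E.
Together with the bass G#, this spells E major in first inversion.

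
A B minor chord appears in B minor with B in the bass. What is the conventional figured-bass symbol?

B is the root of B minor, so the chord is in root position.
A triad in root position is figured 5/3, conventionally abbreviated (no figures — root-position triad).

no figures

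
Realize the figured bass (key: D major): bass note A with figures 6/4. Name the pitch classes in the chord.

A fourth above A in this key is D.
A sixth above A in this key is F#.
Together with the bass A, this spells D major in second inversion.

A, D, F#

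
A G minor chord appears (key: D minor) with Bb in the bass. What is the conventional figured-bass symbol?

Bb is the third of G minor, so the chord is in first inversion.
A triad in first inversion is figured 6/3, conventionally abbreviated 6.

6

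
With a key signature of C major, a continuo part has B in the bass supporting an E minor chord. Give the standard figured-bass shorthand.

6/4

B is the fifth of E minor, so the chord is in second inversion.
A triad in second inversion is figured 6/4, conventionally abbreviated 6/4.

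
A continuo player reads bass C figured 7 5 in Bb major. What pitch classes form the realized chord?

The written figures 7 5 are shorthand for 7/5/3: the 3 is implied.
A third above C in this key is Eb.
A fifth above C in this key is G.
A seventh above C in this key is Bb.
Together with the bass C, this spells C minor seventh in root position.

C, Eb, G, Bb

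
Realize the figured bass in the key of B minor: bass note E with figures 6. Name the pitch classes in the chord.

E, G, C#

The written figures 6 are shorthand for 6/3: the 3 is implied.
A third above E in this key is G.
A sixth above E in this key is C#.
Together with the bass E, this spells C# diminished in first inversion.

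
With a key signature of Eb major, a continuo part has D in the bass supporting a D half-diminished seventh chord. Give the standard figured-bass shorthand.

D is the root of D half-diminished seventh, so the chord is in root position.
A seventh chord in root position is figured 7/5/3, conventionally abbreviated 7.

7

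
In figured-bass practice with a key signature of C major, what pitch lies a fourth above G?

C

Counting 3 letter steps above G lands on C; in C major, that letter is C.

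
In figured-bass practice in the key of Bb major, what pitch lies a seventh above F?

Counting 6 letter steps above F lands on E; in Bb major, that letter is Eb.

Eb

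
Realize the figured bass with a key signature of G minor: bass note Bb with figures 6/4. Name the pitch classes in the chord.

Bb, Eb, G

A fourth above Bb in this key is Eb.
A sixth above Bb in this key is G.
Together with the bass Bb, this spells Eb major in second inversion.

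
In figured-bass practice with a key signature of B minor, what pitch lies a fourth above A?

D

Counting 3 letter steps above A lands on D; in B minor, that letter is D.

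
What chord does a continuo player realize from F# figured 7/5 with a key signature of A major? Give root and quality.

The figures 7/5 indicate a seventh chord in root position.
In root position the bass is the root, so the root is F#.
The chord tones are F#, A, C#, E, giving F# minor seventh.

F# minor seventh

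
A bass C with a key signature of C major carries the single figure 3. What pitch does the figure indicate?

E

Counting 2 letter steps above C lands on E; in C major, that letter is E.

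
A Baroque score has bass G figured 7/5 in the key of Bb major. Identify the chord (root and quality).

G minor seventh

The figures 7/5 indicate a seventh chord in root position.
In root position the bass is the root, so the root is G.
The chord tones are G, Bb, D, F, giving G minor seventh.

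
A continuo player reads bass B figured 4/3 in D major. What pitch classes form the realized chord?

B, D, E, G

The written figures 4/3 are shorthand for 6/4/3: the 6 is implied.
A third above B in this key is D.
A fourth above B in this key is E.
A sixth above B in this key is G.
Together with the bass B, this spells E minor seventh in second inversion.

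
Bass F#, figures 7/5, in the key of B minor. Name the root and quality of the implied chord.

The figures 7/5 indicate a seventh chord in root position.
In root position the bass is the root, so the root is F#.
The chord tones are F#, A, C#, E, giving F# minor seventh.

F# minor seventh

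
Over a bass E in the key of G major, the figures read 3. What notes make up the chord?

The written figures 3 are shorthand for 5/3: the 5 is implied.
A third above E in this key is G.
A fifth above E in this key is B.
Together with the bass E, this spells E minor in root position.

E, G, B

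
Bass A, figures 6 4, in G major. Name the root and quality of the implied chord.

The figures 6 4 indicate a triad in second inversion.
In second inversion the root lies a fourth above the bass: a fourth above A in G major is D.
The chord tones are A, D, F#, giving D major.

D major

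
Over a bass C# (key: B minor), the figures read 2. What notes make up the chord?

The written figures 2 are shorthand for 6/4/2: the 6/4 are implied.
A second above C# in this key is D.
A fourth above C# in this key is F#.
A sixth above C# in this key is A.
Together with the bass C#, this spells D major seventh in third inversion.

C#, D, F#, A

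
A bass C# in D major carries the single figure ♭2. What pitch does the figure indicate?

Counting 1 letter step above C# lands on D; in D major, that letter is D.
The b2 figure lowers it a semitone, giving Db.

Db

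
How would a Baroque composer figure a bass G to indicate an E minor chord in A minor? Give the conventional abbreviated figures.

6

G is the third of E minor, so the chord is in first inversion.
A triad in first inversion is figured 6/3, conventionally abbreviated 6.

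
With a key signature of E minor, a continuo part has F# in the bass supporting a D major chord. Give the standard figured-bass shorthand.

F# is the third of D major, so the chord is in first inversion.
A triad in first inversion is figured 6/3, conventionally abbreviated 6.

6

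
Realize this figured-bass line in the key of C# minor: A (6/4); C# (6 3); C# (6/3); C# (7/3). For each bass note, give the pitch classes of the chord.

A (6/4): A, D#, F#.
C# (6/3): C#, E, A.
C# (6/3): C#, E, A.
C# (7/5/3): C#, E, G#, B.

A, D#, F# | C#, E, A | C#, E, A | C#, E, G#, B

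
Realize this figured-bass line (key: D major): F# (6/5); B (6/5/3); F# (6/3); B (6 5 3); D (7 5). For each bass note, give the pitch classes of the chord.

F#, A, C#, D | B, D, F#, G | F#, A, D | B, D, F#, G | D, F#, A, C#

F# (6/5/3): F#, A, C#, D.
B (6/5/3): B, D, F#, G.
F# (6/3): F#, A, D.
B (6/5/3): B, D, F#, G.
D (7/5/3): D, F#, A, C#.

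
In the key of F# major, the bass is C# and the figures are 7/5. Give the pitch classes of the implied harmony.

C#, E#, G#, B

The written figures 7/5 are shorthand for 7/5/3: the 3 is implied.
A third above C# in this key is E#.
A fifth above C# in this key is G#.
A seventh above C# in this key is B.
Together with the bass C#, this spells C# dominant seventh in root position.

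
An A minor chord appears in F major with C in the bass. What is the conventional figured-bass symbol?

C is the third of A minor, so the chord is in first inversion.
A triad in first inversion is figured 6/3, conventionally abbreviated 6.

6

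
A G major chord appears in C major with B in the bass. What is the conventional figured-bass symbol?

B is the third of G major, so the chord is in first inversion.
A triad in first inversion is figured 6/3, conventionally abbreviated 6.

6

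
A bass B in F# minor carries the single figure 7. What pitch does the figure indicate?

Counting 6 letter steps above B lands on A; in F# minor, that letter is A.

A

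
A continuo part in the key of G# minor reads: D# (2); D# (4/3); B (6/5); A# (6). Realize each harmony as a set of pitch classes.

D# (6/4/2): D#, E, G#, B.
D# (6/4/3): D#, F#, G#, B.
B (6/5/3): B, D#, F#, G#.
A# (6/3): A#, C#, F#.

D#, E, G#, B | D#, F#, G#, B | B, D#, F#, G# | A#, C#, F#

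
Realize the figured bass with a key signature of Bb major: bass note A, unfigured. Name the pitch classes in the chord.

An unfigured bass implies 5/3.
A third above A in this key is C.
A fifth above A in this key is Eb.
Together with the bass A, this spells A diminished in root position.

A, C, Eb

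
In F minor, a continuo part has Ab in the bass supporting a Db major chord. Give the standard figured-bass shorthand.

6/4

Ab is the fifth of Db major, so the chord is in second inversion.
A triad in second inversion is figured 6/4, conventionally abbreviated 6/4.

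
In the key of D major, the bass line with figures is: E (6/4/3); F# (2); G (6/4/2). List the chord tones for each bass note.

E (6/4/3): E, G, A, C#.
F# (6/4/2): F#, G, B, D.
G (6/4/2): G, A, C#, E.

E, G, A, C# | F#, G, B, D | G, A, C#, E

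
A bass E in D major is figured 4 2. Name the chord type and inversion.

4 2 is shorthand for 6/4/2.
Intervals of 6/4/2 above the bass form a seventh chord; the bass is the seventh, so this is third inversion.

seventh chord, third inversion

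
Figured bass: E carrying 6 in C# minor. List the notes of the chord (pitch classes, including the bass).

E, G#, C#

The written figures 6 are shorthand for 6/3: the 3 is implied.
A third above E in this key is G#.
A sixth above E in this key is C#.
Together with the bass E, this spells C# minor in first inversion.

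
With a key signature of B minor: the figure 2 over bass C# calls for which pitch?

Counting 1 letter step above C# lands on D; in B minor, that letter is D.

D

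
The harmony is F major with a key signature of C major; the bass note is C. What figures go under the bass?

6/4

C is the fifth of F major, so the chord is in second inversion.
A triad in second inversion is figured 6/4, conventionally abbreviated 6/4.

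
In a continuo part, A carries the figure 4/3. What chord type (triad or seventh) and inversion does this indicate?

seventh chord, second inversion

4/3 is shorthand for 6/4/3.
Intervals of 6/4/3 above the bass form a seventh chord; the bass is the fifth, so this is second inversion.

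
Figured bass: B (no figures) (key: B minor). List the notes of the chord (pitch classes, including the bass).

An unfigured bass implies 5/3.
A third above B in this key is D.
A fifth above B in this key is F#.
Together with the bass B, this spells B minor in root position.

B, D, F#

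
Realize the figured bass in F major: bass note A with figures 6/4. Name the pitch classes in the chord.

A, D, F

A fourth above A in this key is D.
A sixth above A in this key is F.
Together with the bass A, this spells D minor in second inversion.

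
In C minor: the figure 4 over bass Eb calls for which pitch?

Counting 3 letter steps above Eb lands on A; in C minor, that letter is Ab.

Ab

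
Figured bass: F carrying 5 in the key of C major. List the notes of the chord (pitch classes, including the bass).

F, A, C

The written figures 5 are shorthand for 5/3: the 3 is implied.
A third above F in this key is A.
A fifth above F in this key is C.
Together with the bass F, this spells F major in root position.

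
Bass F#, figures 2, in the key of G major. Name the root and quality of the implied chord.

G major seventh

The figures 2 indicate a seventh chord in third inversion.
In third inversion the root lies a second above the bass: a second above F# in G major is G.
The chord tones are F#, G, B, D, giving G major seventh.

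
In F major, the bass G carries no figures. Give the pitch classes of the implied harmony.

An unfigured bass implies 5/3.
A third above G in this key is Bb.
A fifth above G in this key is D.
Together with the bass G, this spells G minor in root position.

G, Bb, D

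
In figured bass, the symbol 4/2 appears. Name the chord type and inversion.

seventh chord, third inversion

4/2 is shorthand for 6/4/2.
Intervals of 6/4/2 above the bass form a seventh chord; the bass is the seventh, so this is third inversion.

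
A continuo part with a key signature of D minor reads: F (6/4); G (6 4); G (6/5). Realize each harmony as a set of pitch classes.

F (6/4): F, Bb, D.
G (6/4): G, C, E.
G (6/5/3): G, Bb, D, E.

F, Bb, D | G, C, E | G, Bb, D, E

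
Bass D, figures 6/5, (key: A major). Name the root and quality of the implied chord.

B minor seventh

The figures 6/5 indicate a seventh chord in first inversion.
In first inversion the root lies a sixth above the bass: a sixth above D in A major is B.
The chord tones are D, F#, A, B, giving B minor seventh.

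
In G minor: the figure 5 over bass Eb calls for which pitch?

Bb

Counting 4 letter steps above Eb lands on B; in G minor, that letter is Bb.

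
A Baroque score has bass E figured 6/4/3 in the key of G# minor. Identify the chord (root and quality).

The figures 6/4/3 indicate a seventh chord in second inversion.
In second inversion the root lies a fourth above the bass: a fourth above E in G# minor is A#.
The chord tones are E, G#, A#, C#, giving A# half-diminished seventh.

A# half-diminished seventh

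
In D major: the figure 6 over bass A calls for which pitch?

Counting 5 letter steps above A lands on F; in D major, that letter is F#.

F#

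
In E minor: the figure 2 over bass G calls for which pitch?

Counting 1 letter step above G lands on A; in E minor, that letter is A.

A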